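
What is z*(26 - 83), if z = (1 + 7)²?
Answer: -3648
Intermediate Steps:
z = 64 (z = 8² = 64)
z*(26 - 83) = 64*(26 - 83) = 64*(-57) = -3648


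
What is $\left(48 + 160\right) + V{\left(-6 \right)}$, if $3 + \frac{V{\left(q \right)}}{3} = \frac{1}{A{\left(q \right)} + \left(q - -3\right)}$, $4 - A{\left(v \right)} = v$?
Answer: $\frac{1396}{7} \approx 199.43$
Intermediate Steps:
$A{\left(v \right)} = 4 - v$
$V{\left(q \right)} = - \frac{60}{7}$ ($V{\left(q \right)} = -9 + \frac{3}{\left(4 - q\right) + \left(q - -3\right)} = -9 + \frac{3}{\left(4 - q\right) + \left(q + 3\right)} = -9 + \frac{3}{\left(4 - q\right) + \left(3 + q\right)} = -9 + \frac{3}{7} = - \frac{60}{7}$)
$\left(48 + 160\right) + V{\left(-6 \right)} = \left(48 + 160\right) - \frac{60}{7} = 208 - \frac{60}{7} = \frac{1396}{7}$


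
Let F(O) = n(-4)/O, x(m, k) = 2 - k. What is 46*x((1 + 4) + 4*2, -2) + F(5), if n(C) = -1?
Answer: 919/5 ≈ 183.80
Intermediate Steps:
F(O) = -1/O
46*x((1 + 4) + 4*2, -2) + F(5) = 46*(2 - 1*(-2)) - 1/5 = 46*(2 + 2) - 1*1/5 = 46*4 - 1/5 = 184 - 1/5 = 919/5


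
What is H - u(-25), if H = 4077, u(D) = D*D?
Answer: 3452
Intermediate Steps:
u(D) = D**2
H - u(-25) = 4077 - 1*(-25)**2 = 4077 - 1*625 = 4077 - 625 = 3452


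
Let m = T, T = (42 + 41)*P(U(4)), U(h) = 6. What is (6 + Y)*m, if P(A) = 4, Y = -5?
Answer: 332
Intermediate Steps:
T = 332 (T = (42 + 41)*4 = 83*4 = 332)
m = 332
(6 + Y)*m = (6 - 5)*332 = 1*332 = 332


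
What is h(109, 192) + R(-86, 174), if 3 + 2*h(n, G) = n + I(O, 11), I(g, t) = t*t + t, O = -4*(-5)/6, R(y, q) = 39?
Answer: 158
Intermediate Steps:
O = 10/3 (O = 20*(⅙) = 10/3 ≈ 3.3333)
I(g, t) = t + t² (I(g, t) = t² + t = t + t²)
h(n, G) = 129/2 + n/2 (h(n, G) = -3/2 + (n + 11*(1 + 11))/2 = -3/2 + (n + 11*12)/2 = -3/2 + (n + 132)/2 = -3/2 + (132 + n)/2 = -3/2 + (66 + n/2) = 129/2 + n/2)
h(109, 192) + R(-86, 174) = (129/2 + (½)*109) + 39 = (129/2 + 109/2) + 39 = 119 + 39 = 158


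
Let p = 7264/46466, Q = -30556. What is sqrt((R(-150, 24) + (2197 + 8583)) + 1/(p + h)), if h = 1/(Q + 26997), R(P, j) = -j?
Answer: sqrt(1791820742742801485)/12903055 ≈ 103.74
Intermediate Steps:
p = 3632/23233 (p = 7264*(1/46466) = 3632/23233 ≈ 0.15633)
h = -1/3559 (h = 1/(-30556 + 26997) = 1/(-3559) = -1/3559 ≈ -0.00028098)
sqrt((R(-150, 24) + (2197 + 8583)) + 1/(p + h)) = sqrt((-1*24 + (2197 + 8583)) + 1/(3632/23233 - 1/3559)) = sqrt((-24 + 10780) + 1/(12903055/82686247)) = sqrt(10756 + 82686247/12903055) = sqrt(138867945827/12903055) = sqrt(1791820742742801485)/12903055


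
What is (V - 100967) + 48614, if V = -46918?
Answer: -99271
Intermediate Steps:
(V - 100967) + 48614 = (-46918 - 100967) + 48614 = -147885 + 48614 = -99271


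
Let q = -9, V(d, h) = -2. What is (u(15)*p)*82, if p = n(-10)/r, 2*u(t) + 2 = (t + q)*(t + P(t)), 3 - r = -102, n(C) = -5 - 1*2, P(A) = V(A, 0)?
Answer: -3116/15 ≈ -207.73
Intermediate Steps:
P(A) = -2
n(C) = -7 (n(C) = -5 - 2 = -7)
r = 105 (r = 3 - 1*(-102) = 3 + 102 = 105)
u(t) = -1 + (-9 + t)*(-2 + t)/2 (u(t) = -1 + ((t - 9)*(t - 2))/2 = -1 + ((-9 + t)*(-2 + t))/2 = -1 + (-9 + t)*(-2 + t)/2)
p = -1/15 (p = -7/105 = -7*1/105 = -1/15 ≈ -0.066667)
(u(15)*p)*82 = ((8 + (½)*15² - 11/2*15)*(-1/15))*82 = ((8 + (½)*225 - 165/2)*(-1/15))*82 = ((8 + 225/2 - 165/2)*(-1/15))*82 = (38*(-1/15))*82 = -38/15*82 = -3116/15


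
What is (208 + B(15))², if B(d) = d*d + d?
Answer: 200704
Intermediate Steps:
B(d) = d + d² (B(d) = d² + d = d + d²)
(208 + B(15))² = (208 + 15*(1 + 15))² = (208 + 15*16)² = (208 + 240)² = 448² = 200704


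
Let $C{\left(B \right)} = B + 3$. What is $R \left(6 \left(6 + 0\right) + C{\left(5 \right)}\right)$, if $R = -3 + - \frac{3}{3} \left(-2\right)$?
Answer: $-44$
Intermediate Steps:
$C{\left(B \right)} = 3 + B$
$R = -1$ ($R = -3 + \left(-3\right) \frac{1}{3} \left(-2\right) = -3 - -2 = -3 + 2 = -1$)
$R \left(6 \left(6 + 0\right) + C{\left(5 \right)}\right) = - (6 \left(6 + 0\right) + \left(3 + 5\right)) = - (6 \cdot 6 + 8) = - (36 + 8) = \left(-1\right) 44 = -44$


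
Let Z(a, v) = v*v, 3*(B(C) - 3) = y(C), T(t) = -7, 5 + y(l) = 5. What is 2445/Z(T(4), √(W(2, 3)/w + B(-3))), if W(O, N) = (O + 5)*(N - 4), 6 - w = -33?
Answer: 19071/22 ≈ 866.86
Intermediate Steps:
y(l) = 0 (y(l) = -5 + 5 = 0)
B(C) = 3 (B(C) = 3 + (⅓)*0 = 3 + 0 = 3)
w = 39 (w = 6 - 1*(-33) = 6 + 33 = 39)
W(O, N) = (-4 + N)*(5 + O) (W(O, N) = (5 + O)*(-4 + N) = (-4 + N)*(5 + O))
Z(a, v) = v²
2445/Z(T(4), √(W(2, 3)/w + B(-3))) = 2445/((√((-20 - 4*2 + 5*3 + 3*2)/39 + 3))²) = 2445/((√((-20 - 8 + 15 + 6)*(1/39) + 3))²) = 2445/((√(-7*1/39 + 3))²) = 2445/((√(-7/39 + 3))²) = 2445/((√(110/39))²) = 2445/((√4290/39)²) = 2445/(110/39) = 2445*(39/110) = 19071/22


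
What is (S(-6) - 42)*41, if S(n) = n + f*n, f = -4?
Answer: -984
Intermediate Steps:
S(n) = -3*n (S(n) = n - 4*n = -3*n)
(S(-6) - 42)*41 = (-3*(-6) - 42)*41 = (18 - 42)*41 = -24*41 = -984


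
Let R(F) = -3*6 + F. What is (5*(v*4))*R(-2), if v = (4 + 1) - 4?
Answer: -400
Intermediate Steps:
v = 1 (v = 5 - 4 = 1)
R(F) = -18 + F
(5*(v*4))*R(-2) = (5*(1*4))*(-18 - 2) = (5*4)*(-20) = 20*(-20) = -400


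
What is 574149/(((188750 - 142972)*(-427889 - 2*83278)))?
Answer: -574149/27212503210 ≈ -2.1099e-5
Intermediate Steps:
574149/(((188750 - 142972)*(-427889 - 2*83278))) = 574149/((45778*(-427889 - 166556))) = 574149/((45778*(-594445))) = 574149/(-27212503210) = 574149*(-1/27212503210) = -574149/27212503210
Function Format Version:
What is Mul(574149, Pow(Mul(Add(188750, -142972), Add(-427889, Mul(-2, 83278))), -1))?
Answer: Rational(-574149, 27212503210) ≈ -2.1099e-5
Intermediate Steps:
Mul(574149, Pow(Mul(Add(188750, -142972), Add(-427889, Mul(-2, 83278))), -1)) = Mul(574149, Pow(Mul(45778, Add(-427889, -166556)), -1)) = Mul(574149, Pow(Mul(45778, -594445), -1)) = Mul(574149, Pow(-27212503210, -1)) = Mul(574149, Rational(-1, 27212503210)) = Rational(-574149, 27212503210)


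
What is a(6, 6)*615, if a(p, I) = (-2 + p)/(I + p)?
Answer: 205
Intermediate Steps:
a(p, I) = (-2 + p)/(I + p)
a(6, 6)*615 = ((-2 + 6)/(6 + 6))*615 = (4/12)*615 = ((1/12)*4)*615 = (⅓)*615 = 205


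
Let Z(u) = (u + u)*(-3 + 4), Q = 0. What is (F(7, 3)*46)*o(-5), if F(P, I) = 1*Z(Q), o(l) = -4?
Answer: 0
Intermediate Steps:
Z(u) = 2*u (Z(u) = (2*u)*1 = 2*u)
F(P, I) = 0 (F(P, I) = 1*(2*0) = 1*0 = 0)
(F(7, 3)*46)*o(-5) = (0*46)*(-4) = 0*(-4) = 0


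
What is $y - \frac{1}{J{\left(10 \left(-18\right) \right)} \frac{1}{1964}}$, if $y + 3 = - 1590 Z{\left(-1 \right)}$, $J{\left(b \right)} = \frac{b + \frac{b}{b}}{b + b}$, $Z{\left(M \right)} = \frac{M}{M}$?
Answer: $- \frac{992187}{179} \approx -5542.9$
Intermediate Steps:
$Z{\left(M \right)} = 1$
$J{\left(b \right)} = \frac{1 + b}{2 b}$ ($J{\left(b \right)} = \frac{b + 1}{2 b} = \left(1 + b\right) \frac{1}{2 b} = \frac{1 + b}{2 b}$)
$y = -1593$ ($y = -3 - 1590 = -1593$)
$y - \frac{1}{J{\left(10 \left(-18\right) \right)} \frac{1}{1964}} = -1593 - \frac{1}{\frac{1 + 10 \left(-18\right)}{2 \cdot 10 \left(-18\right)} \frac{1}{1964}} = -1593 - \frac{1}{\frac{1 - 180}{2 \left(-180\right)} \frac{1}{1964}} = -1593 - \frac{1}{\frac{1}{2} \left(- \frac{1}{180}\right) \left(-179\right) \frac{1}{1964}} = -1593 - \frac{1}{\frac{179}{360} \cdot \frac{1}{1964}} = -1593 - \frac{1}{\frac{179}{707040}} = -1593 - \frac{707040}{179} = - \frac{992187}{179}$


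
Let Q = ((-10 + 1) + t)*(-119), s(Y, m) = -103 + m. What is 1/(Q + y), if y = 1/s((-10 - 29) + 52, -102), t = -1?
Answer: 205/243949 ≈ 0.00084034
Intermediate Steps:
Q = 1190 (Q = ((-10 + 1) - 1)*(-119) = (-9 - 1)*(-119) = -10*(-119) = 1190)
y = -1/205 (y = 1/(-103 - 102) = 1/(-205) = -1/205 ≈ -0.0048781)
1/(Q + y) = 1/(1190 - 1/205) = 1/(243949/205) = 205/243949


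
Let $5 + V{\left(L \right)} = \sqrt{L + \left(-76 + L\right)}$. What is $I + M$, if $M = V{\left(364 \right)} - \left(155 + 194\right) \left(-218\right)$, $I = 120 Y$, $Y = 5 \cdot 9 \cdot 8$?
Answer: $119277 + 2 \sqrt{163} \approx 1.193 \cdot 10^{5}$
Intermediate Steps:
$Y = 360$ ($Y = 45 \cdot 8 = 360$)
$V{\left(L \right)} = -5 + \sqrt{-76 + 2 L}$ ($V{\left(L \right)} = -5 + \sqrt{L + \left(-76 + L\right)} = -5 + \sqrt{-76 + 2 L}$)
$I = 43200$ ($I = 120 \cdot 360 = 43200$)
$M = 76077 + 2 \sqrt{163}$ ($M = \left(-5 + \sqrt{-76 + 2 \cdot 364}\right) - \left(155 + 194\right) \left(-218\right) = \left(-5 + \sqrt{-76 + 728}\right) - 349 \left(-218\right) = \left(-5 + \sqrt{652}\right) - -76082 = \left(-5 + 2 \sqrt{163}\right) + 76082 = 76077 + 2 \sqrt{163} \approx 76103.0$)
$I + M = 43200 + \left(76077 + 2 \sqrt{163}\right) = 119277 + 2 \sqrt{163}$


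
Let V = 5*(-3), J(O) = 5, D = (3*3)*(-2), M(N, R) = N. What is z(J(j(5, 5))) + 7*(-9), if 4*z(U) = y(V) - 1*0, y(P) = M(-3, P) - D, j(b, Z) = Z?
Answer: -237/4 ≈ -59.250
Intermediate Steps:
D = -18 (D = 9*(-2) = -18)
V = -15
y(P) = 15 (y(P) = -3 - 1*(-18) = -3 + 18 = 15)
z(U) = 15/4 (z(U) = (15 - 1*0)/4 = (15 + 0)/4 = (1/4)*15 = 15/4)
z(J(j(5, 5))) + 7*(-9) = 15/4 + 7*(-9) = 15/4 - 63 = -237/4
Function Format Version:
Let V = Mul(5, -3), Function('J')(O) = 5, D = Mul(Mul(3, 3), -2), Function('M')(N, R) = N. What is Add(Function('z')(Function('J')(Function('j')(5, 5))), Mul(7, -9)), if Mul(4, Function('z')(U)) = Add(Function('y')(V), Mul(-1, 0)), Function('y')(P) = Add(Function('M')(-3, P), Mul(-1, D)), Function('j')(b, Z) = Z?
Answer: Rational(-237, 4) ≈ -59.250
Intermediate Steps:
D = -18 (D = Mul(9, -2) = -18)
V = -15
Function('y')(P) = 15 (Function('y')(P) = Add(-3, Mul(-1, -18)) = Add(-3, 18) = 15)
Function('z')(U) = Rational(15, 4) (Function('z')(U) = Mul(Rational(1, 4), Add(15, Mul(-1, 0))) = Mul(Rational(1, 4), Add(15, 0)) = Mul(Rational(1, 4), 15) = Rational(15, 4))
Add(Function('z')(Function('J')(Function('j')(5, 5))), Mul(7, -9)) = Add(Rational(15, 4), Mul(7, -9)) = Add(Rational(15, 4), -63) = Rational(-237, 4)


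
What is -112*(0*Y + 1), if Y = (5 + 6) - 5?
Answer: -112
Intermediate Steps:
Y = 6 (Y = 11 - 5 = 6)
-112*(0*Y + 1) = -112*(0*6 + 1) = -112*(0 + 1) = -112*1 = -112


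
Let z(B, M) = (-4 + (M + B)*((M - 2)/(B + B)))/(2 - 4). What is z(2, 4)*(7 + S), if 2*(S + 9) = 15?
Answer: 11/4 ≈ 2.7500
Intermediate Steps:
S = -3/2 (S = -9 + (½)*15 = -9 + 15/2 = -3/2 ≈ -1.5000)
z(B, M) = 2 - (-2 + M)*(B + M)/(4*B) (z(B, M) = (-4 + (B + M)*((-2 + M)/((2*B))))/(-2) = (-4 + (B + M)*((-2 + M)*(1/(2*B))))*(-½) = (-4 + (B + M)*((-2 + M)/(2*B)))*(-½) = (-4 + (-2 + M)*(B + M)/(2*B))*(-½) = 2 - (-2 + M)*(B + M)/(4*B))
z(2, 4)*(7 + S) = ((¼)*(-1*4² + 2*4 - 1*2*(-10 + 4))/2)*(7 - 3/2) = ((¼)*(½)*(-1*16 + 8 - 1*2*(-6)))*(11/2) = ((¼)*(½)*(-16 + 8 + 12))*(11/2) = ((¼)*(½)*4)*(11/2) = (½)*(11/2) = 11/4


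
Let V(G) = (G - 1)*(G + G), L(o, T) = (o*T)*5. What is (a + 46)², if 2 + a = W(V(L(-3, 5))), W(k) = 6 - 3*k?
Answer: 1166222500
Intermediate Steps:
L(o, T) = 5*T*o (L(o, T) = (T*o)*5 = 5*T*o)
V(G) = 2*G*(-1 + G) (V(G) = (-1 + G)*(2*G) = 2*G*(-1 + G))
a = -34196 (a = -2 + (6 - 6*5*5*(-3)*(-1 + 5*5*(-3))) = -2 + (6 - 6*(-75)*(-1 - 75)) = -2 + (6 - 6*(-75)*(-76)) = -2 + (6 - 3*11400) = -2 + (6 - 34200) = -2 - 34194 = -34196)
(a + 46)² = (-34196 + 46)² = (-34150)² = 1166222500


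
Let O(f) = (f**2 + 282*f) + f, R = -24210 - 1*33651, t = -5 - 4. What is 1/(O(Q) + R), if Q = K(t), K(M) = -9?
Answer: -1/60327 ≈ -1.6576e-5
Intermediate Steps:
t = -9
R = -57861 (R = -24210 - 33651 = -57861)
Q = -9
O(f) = f**2 + 283*f
1/(O(Q) + R) = 1/(-9*(283 - 9) - 57861) = 1/(-9*274 - 57861) = 1/(-2466 - 57861) = 1/(-60327) = -1/60327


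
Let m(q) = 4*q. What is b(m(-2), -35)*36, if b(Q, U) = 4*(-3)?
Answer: -432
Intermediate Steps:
b(Q, U) = -12
b(m(-2), -35)*36 = -12*36 = -432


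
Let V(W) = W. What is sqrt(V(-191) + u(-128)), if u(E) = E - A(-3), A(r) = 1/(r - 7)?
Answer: I*sqrt(31890)/10 ≈ 17.858*I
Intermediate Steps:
A(r) = 1/(-7 + r)
u(E) = 1/10 + E (u(E) = E - 1/(-7 - 3) = E - 1/(-10) = E - 1*(-1/10) = E + 1/10 = 1/10 + E)
sqrt(V(-191) + u(-128)) = sqrt(-191 + (1/10 - 128)) = sqrt(-191 - 1279/10) = sqrt(-3189/10) = I*sqrt(31890)/10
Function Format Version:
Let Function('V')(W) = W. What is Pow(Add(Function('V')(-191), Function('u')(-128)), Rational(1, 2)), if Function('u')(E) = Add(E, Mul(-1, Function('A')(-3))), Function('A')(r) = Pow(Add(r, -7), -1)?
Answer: Mul(Rational(1, 10), I, Pow(31890, Rational(1, 2))) ≈ Mul(17.858, I)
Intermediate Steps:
Function('A')(r) = Pow(Add(-7, r), -1)
Function('u')(E) = Add(Rational(1, 10), E) (Function('u')(E) = Add(E, Mul(-1, Pow(Add(-7, -3), -1))) = Add(E, Mul(-1, Pow(-10, -1))) = Add(E, Mul(-1, Rational(-1, 10))) = Add(E, Rational(1, 10)) = Add(Rational(1, 10), E))
Pow(Add(Function('V')(-191), Function('u')(-128)), Rational(1, 2)) = Pow(Add(-191, Add(Rational(1, 10), -128)), Rational(1, 2)) = Pow(Add(-191, Rational(-1279, 10)), Rational(1, 2)) = Pow(Rational(-3189, 10), Rational(1, 2)) = Mul(Rational(1, 10), I, Pow(31890, Rational(1, 2)))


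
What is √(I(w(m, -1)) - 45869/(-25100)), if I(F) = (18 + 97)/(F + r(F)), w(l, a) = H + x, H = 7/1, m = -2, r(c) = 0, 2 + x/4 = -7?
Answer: I*√11328300421/72790 ≈ 1.4622*I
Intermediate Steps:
x = -36 (x = -8 + 4*(-7) = -8 - 28 = -36)
H = 7 (H = 7*1 = 7)
w(l, a) = -29 (w(l, a) = 7 - 36 = -29)
I(F) = 115/F (I(F) = (18 + 97)/(F + 0) = 115/F)
√(I(w(m, -1)) - 45869/(-25100)) = √(115/(-29) - 45869/(-25100)) = √(115*(-1/29) - 45869*(-1/25100)) = √(-115/29 + 45869/25100) = √(-1556299/727900) = I*√11328300421/72790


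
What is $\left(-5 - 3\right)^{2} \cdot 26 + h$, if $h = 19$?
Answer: $1683$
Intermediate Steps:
$\left(-5 - 3\right)^{2} \cdot 26 + h = \left(-5 - 3\right)^{2} \cdot 26 + 19 = \left(-8\right)^{2} \cdot 26 + 19 = 64 \cdot 26 + 19 = 1664 + 19 = 1683$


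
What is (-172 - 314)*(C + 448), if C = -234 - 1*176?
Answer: -18468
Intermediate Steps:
C = -410 (C = -234 - 176 = -410)
(-172 - 314)*(C + 448) = (-172 - 314)*(-410 + 448) = -486*38 = -18468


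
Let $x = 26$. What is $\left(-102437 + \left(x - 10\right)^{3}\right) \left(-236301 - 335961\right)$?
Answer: $56276817342$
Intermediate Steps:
$\left(-102437 + \left(x - 10\right)^{3}\right) \left(-236301 - 335961\right) = \left(-102437 + \left(26 - 10\right)^{3}\right) \left(-236301 - 335961\right) = \left(-102437 + 16^{3}\right) \left(-572262\right) = \left(-102437 + 4096\right) \left(-572262\right) = \left(-98341\right) \left(-572262\right) = 56276817342$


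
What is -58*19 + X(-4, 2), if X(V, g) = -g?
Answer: -1104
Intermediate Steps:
-58*19 + X(-4, 2) = -58*19 - 1*2 = -1102 - 2 = -1104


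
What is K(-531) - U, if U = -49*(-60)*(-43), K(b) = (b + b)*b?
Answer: 690342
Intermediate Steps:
K(b) = 2*b² (K(b) = (2*b)*b = 2*b²)
U = -126420 (U = 2940*(-43) = -126420)
K(-531) - U = 2*(-531)² - 1*(-126420) = 2*281961 + 126420 = 563922 + 126420 = 690342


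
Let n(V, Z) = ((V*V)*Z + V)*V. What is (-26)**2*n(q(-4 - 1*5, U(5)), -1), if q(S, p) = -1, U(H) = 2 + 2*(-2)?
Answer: 1352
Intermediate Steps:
U(H) = -2 (U(H) = 2 - 4 = -2)
n(V, Z) = V*(V + Z*V**2) (n(V, Z) = (V**2*Z + V)*V = (Z*V**2 + V)*V = (V + Z*V**2)*V = V*(V + Z*V**2))
(-26)**2*n(q(-4 - 1*5, U(5)), -1) = (-26)**2*((-1)**2*(1 - 1*(-1))) = 676*(1*(1 + 1)) = 676*(1*2) = 676*2 = 1352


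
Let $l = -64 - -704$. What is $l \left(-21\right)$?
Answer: $-13440$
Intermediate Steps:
$l = 640$ ($l = -64 + 704 = 640$)
$l \left(-21\right) = 640 \left(-21\right) = -13440$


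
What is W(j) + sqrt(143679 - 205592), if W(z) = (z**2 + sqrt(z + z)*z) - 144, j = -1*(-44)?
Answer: 1792 + 88*sqrt(22) + I*sqrt(61913) ≈ 2204.8 + 248.82*I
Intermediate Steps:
j = 44
W(z) = -144 + z**2 + sqrt(2)*z**(3/2) (W(z) = (z**2 + sqrt(2*z)*z) - 144 = (z**2 + (sqrt(2)*sqrt(z))*z) - 144 = (z**2 + sqrt(2)*z**(3/2)) - 144 = -144 + z**2 + sqrt(2)*z**(3/2))
W(j) + sqrt(143679 - 205592) = (-144 + 44**2 + sqrt(2)*44**(3/2)) + sqrt(143679 - 205592) = (-144 + 1936 + sqrt(2)*(88*sqrt(11))) + sqrt(-61913) = (-144 + 1936 + 88*sqrt(22)) + I*sqrt(61913) = (1792 + 88*sqrt(22)) + I*sqrt(61913) = 1792 + 88*sqrt(22) + I*sqrt(61913)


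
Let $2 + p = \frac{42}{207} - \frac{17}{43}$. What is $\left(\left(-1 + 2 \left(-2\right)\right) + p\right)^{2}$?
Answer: $\frac{455395600}{8803089} \approx 51.731$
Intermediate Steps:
$p = - \frac{6505}{2967}$ ($p = -2 + \left(\frac{42}{207} - \frac{17}{43}\right) = -2 + \left(42 \cdot \frac{1}{207} - \frac{17}{43}\right) = -2 + \left(\frac{14}{69} - \frac{17}{43}\right) = -2 - \frac{571}{2967} = - \frac{6505}{2967} \approx -2.1925$)
$\left(\left(-1 + 2 \left(-2\right)\right) + p\right)^{2} = \left(\left(-1 + 2 \left(-2\right)\right) - \frac{6505}{2967}\right)^{2} = \left(\left(-1 - 4\right) - \frac{6505}{2967}\right)^{2} = \left(-5 - \frac{6505}{2967}\right)^{2} = \left(- \frac{21340}{2967}\right)^{2} = \frac{455395600}{8803089}$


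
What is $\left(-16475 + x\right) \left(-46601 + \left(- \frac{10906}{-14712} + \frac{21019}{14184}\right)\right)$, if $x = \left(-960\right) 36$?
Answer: $\frac{20677681100365465}{8694792} \approx 2.3782 \cdot 10^{9}$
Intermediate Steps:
$x = -34560$
$\left(-16475 + x\right) \left(-46601 + \left(- \frac{10906}{-14712} + \frac{21019}{14184}\right)\right) = \left(-16475 - 34560\right) \left(-46601 + \left(- \frac{10906}{-14712} + \frac{21019}{14184}\right)\right) = - 51035 \left(-46601 + \left(\left(-10906\right) \left(- \frac{1}{14712}\right) + 21019 \cdot \frac{1}{14184}\right)\right) = - 51035 \left(-46601 + \left(\frac{5453}{7356} + \frac{21019}{14184}\right)\right) = - 51035 \left(-46601 + \frac{19330093}{8694792}\right) = \left(-51035\right) \left(- \frac{405166671899}{8694792}\right) = \frac{20677681100365465}{8694792}$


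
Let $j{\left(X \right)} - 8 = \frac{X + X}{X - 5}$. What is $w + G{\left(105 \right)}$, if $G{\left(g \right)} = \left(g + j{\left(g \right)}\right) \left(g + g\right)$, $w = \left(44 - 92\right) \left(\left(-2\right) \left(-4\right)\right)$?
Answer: $23787$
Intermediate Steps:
$j{\left(X \right)} = 8 + \frac{2 X}{-5 + X}$ ($j{\left(X \right)} = 8 + \frac{X + X}{X - 5} = 8 + \frac{2 X}{-5 + X}$)
$w = -384$ ($w = \left(-48\right) 8 = -384$)
$G{\left(g \right)} = 2 g \left(g + \frac{10 \left(-4 + g\right)}{-5 + g}\right)$ ($G{\left(g \right)} = \left(g + \frac{10 \left(-4 + g\right)}{-5 + g}\right) \left(g + g\right) = \left(g + \frac{10 \left(-4 + g\right)}{-5 + g}\right) 2 g = 2 g \left(g + \frac{10 \left(-4 + g\right)}{-5 + g}\right)$)
$w + G{\left(105 \right)} = -384 + 2 \cdot 105 \frac{1}{-5 + 105} \left(-40 + 105^{2} + 5 \cdot 105\right) = -384 + 2 \cdot 105 \cdot \frac{1}{100} \left(-40 + 11025 + 525\right) = -384 + 2 \cdot 105 \cdot \frac{1}{100} \cdot 11510 = -384 + 24171 = 23787$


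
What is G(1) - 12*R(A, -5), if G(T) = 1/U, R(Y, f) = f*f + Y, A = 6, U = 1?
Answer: -371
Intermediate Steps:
R(Y, f) = Y + f² (R(Y, f) = f² + Y = Y + f²)
G(T) = 1 (G(T) = 1/1 = 1)
G(1) - 12*R(A, -5) = 1 - 12*(6 + (-5)²) = 1 - 12*(6 + 25) = 1 - 12*31 = 1 - 372 = -371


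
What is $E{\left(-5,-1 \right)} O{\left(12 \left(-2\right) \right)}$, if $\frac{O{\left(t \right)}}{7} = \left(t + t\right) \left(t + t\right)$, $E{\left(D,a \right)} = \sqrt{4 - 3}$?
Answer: $16128$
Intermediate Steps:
$E{\left(D,a \right)} = 1$ ($E{\left(D,a \right)} = \sqrt{1} = 1$)
$O{\left(t \right)} = 28 t^{2}$ ($O{\left(t \right)} = 7 \left(t + t\right) \left(t + t\right) = 7 \cdot 2 t 2 t = 7 \cdot 4 t^{2} = 28 t^{2}$)
$E{\left(-5,-1 \right)} O{\left(12 \left(-2\right) \right)} = 1 \cdot 28 \left(12 \left(-2\right)\right)^{2} = 1 \cdot 28 \left(-24\right)^{2} = 1 \cdot 28 \cdot 576 = 1 \cdot 16128 = 16128$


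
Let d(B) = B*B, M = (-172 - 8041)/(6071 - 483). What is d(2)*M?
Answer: -8213/1397 ≈ -5.8790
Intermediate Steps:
M = -8213/5588 ≈ -1.4698
d(B) = B²
d(2)*M = 2²*(-8213/5588) = 4*(-8213/5588) = -8213/1397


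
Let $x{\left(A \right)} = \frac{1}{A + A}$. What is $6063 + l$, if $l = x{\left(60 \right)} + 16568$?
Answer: $\frac{2715721}{120} \approx 22631.0$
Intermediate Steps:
$x{\left(A \right)} = \frac{1}{2 A}$
$l = \frac{1988161}{120}$ ($l = \frac{1}{2 \cdot 60} + 16568 = \frac{1}{2} \cdot \frac{1}{60} + 16568 = \frac{1}{120} + 16568 = \frac{1988161}{120} \approx 16568.0$)
$6063 + l = 6063 + \frac{1988161}{120} = \frac{2715721}{120}$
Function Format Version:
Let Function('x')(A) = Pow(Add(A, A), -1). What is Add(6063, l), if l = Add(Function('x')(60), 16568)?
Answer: Rational(2715721, 120) ≈ 22631.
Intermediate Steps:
Function('x')(A) = Mul(Rational(1, 2), Pow(A, -1)) (Function('x')(A) = Pow(Mul(2, A), -1) = Mul(Rational(1, 2), Pow(A, -1)))
l = Rational(1988161, 120) (l = Add(Mul(Rational(1, 2), Pow(60, -1)), 16568) = Add(Mul(Rational(1, 2), Rational(1, 60)), 16568) = Add(Rational(1, 120), 16568) = Rational(1988161, 120) ≈ 16568.)
Add(6063, l) = Add(6063, Rational(1988161, 120)) = Rational(2715721, 120)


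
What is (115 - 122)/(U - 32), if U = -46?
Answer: 7/78 ≈ 0.089744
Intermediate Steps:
(115 - 122)/(U - 32) = (115 - 122)/(-46 - 32) = -7/(-78) = -1/78*(-7) = 7/78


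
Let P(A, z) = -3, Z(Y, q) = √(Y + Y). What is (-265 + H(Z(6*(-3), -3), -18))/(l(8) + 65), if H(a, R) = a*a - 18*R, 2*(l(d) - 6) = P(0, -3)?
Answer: 46/139 ≈ 0.33094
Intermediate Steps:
Z(Y, q) = √2*√Y (Z(Y, q) = √(2*Y) = √2*√Y)
l(d) = 9/2 (l(d) = 6 + (½)*(-3) = 6 - 3/2 = 9/2)
H(a, R) = a² - 18*R
(-265 + H(Z(6*(-3), -3), -18))/(l(8) + 65) = (-265 + ((√2*√(6*(-3)))² - 18*(-18)))/(9/2 + 65) = (-265 + ((√2*√(-18))² + 324))/(139/2) = (-265 + ((√2*(3*I*√2))² + 324))*(2/139) = (-265 + ((6*I)² + 324))*(2/139) = (-265 + (-36 + 324))*(2/139) = (-265 + 288)*(2/139) = 23*(2/139) = 46/139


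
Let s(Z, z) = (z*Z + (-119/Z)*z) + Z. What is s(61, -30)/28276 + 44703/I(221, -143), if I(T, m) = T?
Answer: 77082284789/381188756 ≈ 202.22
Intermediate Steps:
s(Z, z) = Z + Z*z - 119*z/Z (s(Z, z) = (Z*z - 119*z/Z) + Z = Z + Z*z - 119*z/Z)
s(61, -30)/28276 + 44703/I(221, -143) = (61 + 61*(-30) - 119*(-30)/61)/28276 + 44703/221 = (61 - 1830 - 119*(-30)*1/61)*(1/28276) + 44703*(1/221) = (61 - 1830 + 3570/61)*(1/28276) + 44703/221 = -104339/61*1/28276 + 44703/221 = -104339/1724836 + 44703/221 = 77082284789/381188756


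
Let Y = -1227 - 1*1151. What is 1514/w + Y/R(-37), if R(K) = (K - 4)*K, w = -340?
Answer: -37869/6290 ≈ -6.0205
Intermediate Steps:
Y = -2378 (Y = -1227 - 1151 = -2378)
R(K) = K*(-4 + K) (R(K) = (-4 + K)*K = K*(-4 + K))
1514/w + Y/R(-37) = 1514/(-340) - 2378*(-1/(37*(-4 - 37))) = 1514*(-1/340) - 2378/((-37*(-41))) = -757/170 - 2378/1517 = -757/170 - 2378*1/1517 = -757/170 - 58/37 = -37869/6290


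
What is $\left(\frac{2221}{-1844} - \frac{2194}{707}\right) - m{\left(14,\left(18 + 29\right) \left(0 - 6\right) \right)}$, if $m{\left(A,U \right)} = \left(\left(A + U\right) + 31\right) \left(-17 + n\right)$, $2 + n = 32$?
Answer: $\frac{4011108365}{1303708} \approx 3076.7$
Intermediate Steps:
$n = 30$ ($n = -2 + 32 = 30$)
$m{\left(A,U \right)} = 403 + 13 A + 13 U$ ($m{\left(A,U \right)} = \left(\left(A + U\right) + 31\right) \left(-17 + 30\right) = \left(31 + A + U\right) 13 = 403 + 13 A + 13 U$)
$\left(\frac{2221}{-1844} - \frac{2194}{707}\right) - m{\left(14,\left(18 + 29\right) \left(0 - 6\right) \right)} = \left(\frac{2221}{-1844} - \frac{2194}{707}\right) - \left(403 + 13 \cdot 14 + 13 \left(18 + 29\right) \left(0 - 6\right)\right) = \left(2221 \left(- \frac{1}{1844}\right) - \frac{2194}{707}\right) - \left(403 + 182 + 13 \cdot 47 \left(-6\right)\right) = \left(- \frac{2221}{1844} - \frac{2194}{707}\right) - \left(403 + 182 + 13 \left(-282\right)\right) = - \frac{5615983}{1303708} - \left(403 + 182 - 3666\right) = - \frac{5615983}{1303708} - -3081 = - \frac{5615983}{1303708} + 3081 = \frac{4011108365}{1303708}$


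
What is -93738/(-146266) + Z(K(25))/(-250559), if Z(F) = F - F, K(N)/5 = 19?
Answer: 46869/73133 ≈ 0.64087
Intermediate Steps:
K(N) = 95 (K(N) = 5*19 = 95)
Z(F) = 0
-93738/(-146266) + Z(K(25))/(-250559) = -93738/(-146266) + 0/(-250559) = -93738*(-1/146266) + 0*(-1/250559) = 46869/73133 + 0 = 46869/73133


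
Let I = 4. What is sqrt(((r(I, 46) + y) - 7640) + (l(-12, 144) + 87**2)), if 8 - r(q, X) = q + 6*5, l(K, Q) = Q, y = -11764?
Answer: I*sqrt(11717) ≈ 108.25*I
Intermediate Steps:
r(q, X) = -22 - q (r(q, X) = 8 - (q + 6*5) = 8 - (q + 30) = 8 - (30 + q) = 8 + (-30 - q) = -22 - q)
sqrt(((r(I, 46) + y) - 7640) + (l(-12, 144) + 87**2)) = sqrt((((-22 - 1*4) - 11764) - 7640) + (144 + 87**2)) = sqrt((((-22 - 4) - 11764) - 7640) + (144 + 7569)) = sqrt(((-26 - 11764) - 7640) + 7713) = sqrt((-11790 - 7640) + 7713) = sqrt(-19430 + 7713) = sqrt(-11717) = I*sqrt(11717)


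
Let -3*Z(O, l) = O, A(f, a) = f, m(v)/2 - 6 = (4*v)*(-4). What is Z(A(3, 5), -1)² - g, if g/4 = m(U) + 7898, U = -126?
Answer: -47767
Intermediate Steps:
m(v) = 12 - 32*v (m(v) = 12 + 2*((4*v)*(-4)) = 12 + 2*(-16*v) = 12 - 32*v)
Z(O, l) = -O/3
g = 47768 (g = 4*((12 - 32*(-126)) + 7898) = 4*((12 + 4032) + 7898) = 4*(4044 + 7898) = 4*11942 = 47768)
Z(A(3, 5), -1)² - g = (-⅓*3)² - 1*47768 = (-1)² - 47768 = 1 - 47768 = -47767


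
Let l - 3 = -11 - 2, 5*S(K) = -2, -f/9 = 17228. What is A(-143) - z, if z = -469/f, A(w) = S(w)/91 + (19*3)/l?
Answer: -402650861/70548660 ≈ -5.7074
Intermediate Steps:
f = -155052 (f = -9*17228 = -155052)
S(K) = -2/5 (S(K) = (1/5)*(-2) = -2/5)
l = -10 (l = 3 + (-11 - 2) = 3 - 13 = -10)
A(w) = -5191/910 (A(w) = -2/5/91 + (19*3)/(-10) = -2/5*1/91 + 57*(-1/10) = -2/455 - 57/10 = -5191/910)
z = 469/155052 (z = -469/(-155052) = -469*(-1/155052) = 469/155052 ≈ 0.0030248)
A(-143) - z = -5191/910 - 1*469/155052 = -5191/910 - 469/155052 = -402650861/70548660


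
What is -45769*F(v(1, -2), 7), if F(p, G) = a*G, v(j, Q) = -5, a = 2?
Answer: -640766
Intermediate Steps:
F(p, G) = 2*G
-45769*F(v(1, -2), 7) = -91538*7 = -45769*14 = -640766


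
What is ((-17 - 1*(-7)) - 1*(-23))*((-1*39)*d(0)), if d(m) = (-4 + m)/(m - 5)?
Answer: -2028/5 ≈ -405.60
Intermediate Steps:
d(m) = (-4 + m)/(-5 + m)
((-17 - 1*(-7)) - 1*(-23))*((-1*39)*d(0)) = ((-17 - 1*(-7)) - 1*(-23))*((-1*39)*((-4 + 0)/(-5 + 0))) = ((-17 + 7) + 23)*(-39*(-4)/(-5)) = (-10 + 23)*(-(-39)*(-4)/5) = 13*(-39*⅘) = 13*(-156/5) = -2028/5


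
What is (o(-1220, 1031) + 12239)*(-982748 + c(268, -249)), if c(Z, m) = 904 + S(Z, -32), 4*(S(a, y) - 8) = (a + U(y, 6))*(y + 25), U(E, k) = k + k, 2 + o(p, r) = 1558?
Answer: -13551187170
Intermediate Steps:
o(p, r) = 1556 (o(p, r) = -2 + 1558 = 1556)
U(E, k) = 2*k
S(a, y) = 8 + (12 + a)*(25 + y)/4 (S(a, y) = 8 + ((a + 2*6)*(y + 25))/4 = 8 + ((a + 12)*(25 + y))/4 = 8 + ((12 + a)*(25 + y))/4 = 8 + (12 + a)*(25 + y)/4)
c(Z, m) = 891 - 7*Z/4 (c(Z, m) = 904 + (83 + 3*(-32) + 25*Z/4 + (¼)*Z*(-32)) = 904 + (83 - 96 + 25*Z/4 - 8*Z) = 904 + (-13 - 7*Z/4) = 891 - 7*Z/4)
(o(-1220, 1031) + 12239)*(-982748 + c(268, -249)) = (1556 + 12239)*(-982748 + (891 - 7/4*268)) = 13795*(-982748 + (891 - 469)) = 13795*(-982748 + 422) = 13795*(-982326) = -13551187170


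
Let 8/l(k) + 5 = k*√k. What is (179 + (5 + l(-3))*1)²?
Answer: 288*(143*I + 1748*√3)/(I + 15*√3) ≈ 33573.0 + 292.95*I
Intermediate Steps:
l(k) = 8/(-5 + k^(3/2)) (l(k) = 8/(-5 + k*√k) = 8/(-5 + k^(3/2)))
(179 + (5 + l(-3))*1)² = (179 + (5 + 8/(-5 + (-3)^(3/2)))*1)² = (179 + (5 + 8/(-5 - 3*I*√3))*1)² = (179 + (5 + 8/(-5 - 3*I*√3)))² = (184 + 8/(-5 - 3*I*√3))²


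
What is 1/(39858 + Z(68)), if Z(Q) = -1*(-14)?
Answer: 1/39872 ≈ 2.5080e-5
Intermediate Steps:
Z(Q) = 14
1/(39858 + Z(68)) = 1/(39858 + 14) = 1/39872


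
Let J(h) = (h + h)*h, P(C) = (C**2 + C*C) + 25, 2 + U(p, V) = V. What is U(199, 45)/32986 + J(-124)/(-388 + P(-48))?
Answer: 1014568007/140025570 ≈ 7.2456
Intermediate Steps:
U(p, V) = -2 + V
P(C) = 25 + 2*C**2 (P(C) = (C**2 + C**2) + 25 = 2*C**2 + 25 = 25 + 2*C**2)
J(h) = 2*h**2 (J(h) = (2*h)*h = 2*h**2)
U(199, 45)/32986 + J(-124)/(-388 + P(-48)) = (-2 + 45)/32986 + (2*(-124)**2)/(-388 + (25 + 2*(-48)**2)) = 43*(1/32986) + (2*15376)/(-388 + (25 + 2*2304)) = 43/32986 + 30752/(-388 + (25 + 4608)) = 43/32986 + 30752/(-388 + 4633) = 43/32986 + 30752/4245 = 1014568007/140025570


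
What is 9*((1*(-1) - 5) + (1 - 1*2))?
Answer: -63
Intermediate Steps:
9*((1*(-1) - 5) + (1 - 1*2)) = 9*((-1 - 5) + (1 - 2)) = 9*(-6 - 1) = 9*(-7) = -63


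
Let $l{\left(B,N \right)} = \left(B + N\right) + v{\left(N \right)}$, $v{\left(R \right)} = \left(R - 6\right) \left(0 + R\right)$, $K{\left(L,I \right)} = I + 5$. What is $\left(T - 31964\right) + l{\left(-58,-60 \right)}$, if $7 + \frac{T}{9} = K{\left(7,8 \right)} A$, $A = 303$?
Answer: $7266$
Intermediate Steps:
$K{\left(L,I \right)} = 5 + I$
$v{\left(R \right)} = R \left(-6 + R\right)$ ($v{\left(R \right)} = \left(-6 + R\right) R = R \left(-6 + R\right)$)
$l{\left(B,N \right)} = B + N + N \left(-6 + N\right)$ ($l{\left(B,N \right)} = \left(B + N\right) + N \left(-6 + N\right) = B + N + N \left(-6 + N\right)$)
$T = 35388$ ($T = -63 + 9 \left(5 + 8\right) 303 = -63 + 9 \cdot 13 \cdot 303 = -63 + 9 \cdot 3939 = -63 + 35451 = 35388$)
$\left(T - 31964\right) + l{\left(-58,-60 \right)} = \left(35388 - 31964\right) - \left(118 + 60 \left(-6 - 60\right)\right) = 3424 - -3842 = 3424 + 3842 = 7266$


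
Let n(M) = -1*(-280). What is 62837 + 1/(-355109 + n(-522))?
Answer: 22296389872/354829 ≈ 62837.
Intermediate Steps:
n(M) = 280
62837 + 1/(-355109 + n(-522)) = 62837 + 1/(-355109 + 280) = 62837 + 1/(-354829) = 62837 - 1/354829 = 22296389872/354829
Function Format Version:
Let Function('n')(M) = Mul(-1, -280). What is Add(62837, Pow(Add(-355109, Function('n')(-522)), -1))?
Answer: Rational(22296389872, 354829) ≈ 62837.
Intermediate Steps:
Function('n')(M) = 280
Add(62837, Pow(Add(-355109, Function('n')(-522)), -1)) = Add(62837, Pow(Add(-355109, 280), -1)) = Add(62837, Pow(-354829, -1)) = Add(62837, Rational(-1, 354829)) = Rational(22296389872, 354829)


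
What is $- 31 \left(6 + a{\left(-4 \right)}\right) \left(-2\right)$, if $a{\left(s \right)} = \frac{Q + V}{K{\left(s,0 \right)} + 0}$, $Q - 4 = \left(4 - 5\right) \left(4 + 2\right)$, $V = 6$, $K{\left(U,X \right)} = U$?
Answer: $310$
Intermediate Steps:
$Q = -2$ ($Q = 4 + \left(4 - 5\right) \left(4 + 2\right) = 4 - 6 = -2$)
$a{\left(s \right)} = \frac{4}{s}$ ($a{\left(s \right)} = \frac{-2 + 6}{s + 0} = \frac{4}{s}$)
$- 31 \left(6 + a{\left(-4 \right)}\right) \left(-2\right) = - 31 \left(6 + \frac{4}{-4}\right) \left(-2\right) = - 31 \left(6 + 4 \left(- \frac{1}{4}\right)\right) \left(-2\right) = - 31 \left(6 - 1\right) \left(-2\right) = - 31 \cdot 5 \left(-2\right) = \left(-31\right) \left(-10\right) = 310$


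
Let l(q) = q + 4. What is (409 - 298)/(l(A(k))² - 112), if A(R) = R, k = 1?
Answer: -37/29 ≈ -1.2759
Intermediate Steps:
l(q) = 4 + q
(409 - 298)/(l(A(k))² - 112) = (409 - 298)/((4 + 1)² - 112) = 111/(5² - 112) = 111/(25 - 112) = 111/(-87) = 111*(-1/87) = -37/29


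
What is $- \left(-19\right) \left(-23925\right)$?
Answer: $-454575$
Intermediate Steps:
$- \left(-19\right) \left(-23925\right) = \left(-1\right) 454575 = -454575$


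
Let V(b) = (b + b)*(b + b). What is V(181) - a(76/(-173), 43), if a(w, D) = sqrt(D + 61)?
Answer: 131044 - 2*sqrt(26) ≈ 1.3103e+5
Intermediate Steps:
a(w, D) = sqrt(61 + D)
V(b) = 4*b**2 (V(b) = (2*b)*(2*b) = 4*b**2)
V(181) - a(76/(-173), 43) = 4*181**2 - sqrt(61 + 43) = 4*32761 - sqrt(104) = 131044 - 2*sqrt(26)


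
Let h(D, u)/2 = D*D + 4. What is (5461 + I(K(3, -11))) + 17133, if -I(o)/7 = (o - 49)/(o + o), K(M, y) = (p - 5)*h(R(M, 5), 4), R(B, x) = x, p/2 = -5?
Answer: 39307127/1740 ≈ 22590.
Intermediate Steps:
p = -10 (p = 2*(-5) = -10)
h(D, u) = 8 + 2*D**2 (h(D, u) = 2*(D*D + 4) = 2*(D**2 + 4) = 2*(4 + D**2) = 8 + 2*D**2)
K(M, y) = -870 (K(M, y) = (-10 - 5)*(8 + 2*5**2) = -15*(8 + 2*25) = -15*(8 + 50) = -15*58 = -870)
I(o) = -7*(-49 + o)/(2*o) (I(o) = -7*(o - 49)/(o + o) = -7*(-49 + o)/(2*o))
(5461 + I(K(3, -11))) + 17133 = (5461 + (7/2)*(49 - 1*(-870))/(-870)) + 17133 = (5461 + (7/2)*(-1/870)*(49 + 870)) + 17133 = (5461 + (7/2)*(-1/870)*919) + 17133 = (5461 - 6433/1740) + 17133 = 9495707/1740 + 17133 = 39307127/1740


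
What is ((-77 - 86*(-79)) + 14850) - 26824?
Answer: -5257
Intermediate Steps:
((-77 - 86*(-79)) + 14850) - 26824 = ((-77 + 6794) + 14850) - 26824 = (6717 + 14850) - 26824 = 21567 - 26824 = -5257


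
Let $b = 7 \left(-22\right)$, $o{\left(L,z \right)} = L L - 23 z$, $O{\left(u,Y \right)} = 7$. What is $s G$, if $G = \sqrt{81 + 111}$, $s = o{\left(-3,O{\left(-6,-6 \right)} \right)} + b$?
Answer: $- 2448 \sqrt{3} \approx -4240.1$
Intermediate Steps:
$o{\left(L,z \right)} = L^{2} - 23 z$
$b = -154$
$s = -306$ ($s = \left(\left(-3\right)^{2} - 161\right) - 154 = \left(9 - 161\right) - 154 = -152 - 154 = -306$)
$G = 8 \sqrt{3}$ ($G = \sqrt{192} = 8 \sqrt{3} \approx 13.856$)
$s G = - 306 \cdot 8 \sqrt{3} = - 2448 \sqrt{3}$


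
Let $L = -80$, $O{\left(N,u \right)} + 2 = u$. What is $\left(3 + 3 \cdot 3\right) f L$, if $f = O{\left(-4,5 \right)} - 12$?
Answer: $8640$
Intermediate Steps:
$O{\left(N,u \right)} = -2 + u$
$f = -9$ ($f = \left(-2 + 5\right) - 12 = 3 - 12 = -9$)
$\left(3 + 3 \cdot 3\right) f L = \left(3 + 3 \cdot 3\right) \left(-9\right) \left(-80\right) = \left(3 + 9\right) \left(-9\right) \left(-80\right) = 12 \left(-9\right) \left(-80\right) = \left(-108\right) \left(-80\right) = 8640$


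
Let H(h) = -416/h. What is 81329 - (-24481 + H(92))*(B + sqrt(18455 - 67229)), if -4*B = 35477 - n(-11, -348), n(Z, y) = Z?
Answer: -4994547057/23 + 563167*I*sqrt(48774)/23 ≈ -2.1715e+8 + 5.4076e+6*I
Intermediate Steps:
B = -8872 (B = -(35477 - 1*(-11))/4 = -(35477 + 11)/4 = -1/4*35488 = -8872)
81329 - (-24481 + H(92))*(B + sqrt(18455 - 67229)) = 81329 - (-24481 - 416/92)*(-8872 + sqrt(18455 - 67229)) = 81329 - (-24481 - 416*1/92)*(-8872 + sqrt(-48774)) = 81329 - (-24481 - 104/23)*(-8872 + I*sqrt(48774)) = 81329 - (-563167)*(-8872 + I*sqrt(48774))/23 = 81329 - (4996417624/23 - 563167*I*sqrt(48774)/23) = 81329 + (-4996417624/23 + 563167*I*sqrt(48774)/23) = -4994547057/23 + 563167*I*sqrt(48774)/23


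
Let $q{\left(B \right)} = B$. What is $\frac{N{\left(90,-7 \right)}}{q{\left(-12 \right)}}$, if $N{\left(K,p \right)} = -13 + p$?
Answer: $\frac{5}{3} \approx 1.6667$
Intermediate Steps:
$\frac{N{\left(90,-7 \right)}}{q{\left(-12 \right)}} = \frac{-13 - 7}{-12} = \left(-20\right) \left(- \frac{1}{12}\right) = \frac{5}{3}$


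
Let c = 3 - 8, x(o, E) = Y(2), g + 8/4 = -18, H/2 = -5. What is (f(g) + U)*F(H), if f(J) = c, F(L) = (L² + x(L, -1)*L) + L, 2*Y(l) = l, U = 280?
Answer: 22000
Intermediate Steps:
H = -10 (H = 2*(-5) = -10)
g = -20 (g = -2 - 18 = -20)
Y(l) = l/2
x(o, E) = 1 (x(o, E) = (½)*2 = 1)
c = -5
F(L) = L² + 2*L (F(L) = (L² + 1*L) + L = (L² + L) + L = (L + L²) + L = L² + 2*L)
f(J) = -5
(f(g) + U)*F(H) = (-5 + 280)*(-10*(2 - 10)) = 275*(-10*(-8)) = 275*80 = 22000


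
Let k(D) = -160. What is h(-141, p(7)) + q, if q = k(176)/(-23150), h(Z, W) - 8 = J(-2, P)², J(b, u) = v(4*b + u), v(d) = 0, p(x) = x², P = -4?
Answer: 18536/2315 ≈ 8.0069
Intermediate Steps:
J(b, u) = 0
h(Z, W) = 8 (h(Z, W) = 8 + 0² = 8 + 0 = 8)
q = 16/2315 (q = -160/(-23150) = -160*(-1/23150) = 16/2315 ≈ 0.0069114)
h(-141, p(7)) + q = 8 + 16/2315 = 18536/2315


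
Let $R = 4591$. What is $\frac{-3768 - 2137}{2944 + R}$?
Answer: $- \frac{1181}{1507} \approx -0.78368$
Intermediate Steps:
$\frac{-3768 - 2137}{2944 + R} = \frac{-3768 - 2137}{2944 + 4591} = - \frac{5905}{7535} = \left(-5905\right) \frac{1}{7535} = - \frac{1181}{1507}$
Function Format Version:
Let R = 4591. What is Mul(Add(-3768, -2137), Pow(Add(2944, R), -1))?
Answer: Rational(-1181, 1507) ≈ -0.78368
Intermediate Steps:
Mul(Add(-3768, -2137), Pow(Add(2944, R), -1)) = Mul(Add(-3768, -2137), Pow(Add(2944, 4591), -1)) = Mul(-5905, Pow(7535, -1)) = Mul(-5905, Rational(1, 7535)) = Rational(-1181, 1507)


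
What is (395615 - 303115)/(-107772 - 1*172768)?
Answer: -4625/14027 ≈ -0.32972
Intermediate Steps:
(395615 - 303115)/(-107772 - 1*172768) = 92500/(-107772 - 172768) = 92500/(-280540) = 92500*(-1/280540) = -4625/14027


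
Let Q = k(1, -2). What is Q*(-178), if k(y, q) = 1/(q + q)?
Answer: 89/2 ≈ 44.500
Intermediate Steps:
k(y, q) = 1/(2*q)
Q = -¼ (Q = (½)/(-2) = (½)*(-½) = -¼ ≈ -0.25000)
Q*(-178) = -¼*(-178) = 89/2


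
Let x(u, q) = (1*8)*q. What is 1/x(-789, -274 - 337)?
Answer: -1/4888 ≈ -0.00020458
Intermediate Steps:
x(u, q) = 8*q
1/x(-789, -274 - 337) = 1/(8*(-274 - 337)) = 1/(8*(-611)) = 1/(-4888) = -1/4888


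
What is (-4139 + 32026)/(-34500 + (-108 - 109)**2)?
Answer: 27887/12589 ≈ 2.2152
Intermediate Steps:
(-4139 + 32026)/(-34500 + (-108 - 109)**2) = 27887/(-34500 + (-217)**2) = 27887/(-34500 + 47089) = 27887/12589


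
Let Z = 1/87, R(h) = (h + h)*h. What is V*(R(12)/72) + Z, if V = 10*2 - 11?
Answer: 3133/87 ≈ 36.011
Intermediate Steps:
R(h) = 2*h² (R(h) = (2*h)*h = 2*h²)
Z = 1/87 ≈ 0.011494
V = 9 (V = 20 - 11 = 9)
V*(R(12)/72) + Z = 9*((2*12²)/72) + 1/87 = 9*((2*144)*(1/72)) + 1/87 = 9*(288*(1/72)) + 1/87 = 9*4 + 1/87 = 36 + 1/87 = 3133/87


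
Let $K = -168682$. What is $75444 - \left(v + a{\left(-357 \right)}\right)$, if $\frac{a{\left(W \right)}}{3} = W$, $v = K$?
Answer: $245197$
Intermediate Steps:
$v = -168682$
$a{\left(W \right)} = 3 W$
$75444 - \left(v + a{\left(-357 \right)}\right) = 75444 - \left(-168682 + 3 \left(-357\right)\right) = 75444 - \left(-168682 - 1071\right) = 75444 - -169753 = 75444 + 169753 = 245197$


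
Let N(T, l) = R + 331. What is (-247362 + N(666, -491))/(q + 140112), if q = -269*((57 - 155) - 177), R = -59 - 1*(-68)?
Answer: -247022/214087 ≈ -1.1538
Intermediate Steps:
R = 9 (R = -59 + 68 = 9)
q = 73975 (q = -269*(-98 - 177) = -269*(-275) = 73975)
N(T, l) = 340 (N(T, l) = 9 + 331 = 340)
(-247362 + N(666, -491))/(q + 140112) = (-247362 + 340)/(73975 + 140112) = -247022/214087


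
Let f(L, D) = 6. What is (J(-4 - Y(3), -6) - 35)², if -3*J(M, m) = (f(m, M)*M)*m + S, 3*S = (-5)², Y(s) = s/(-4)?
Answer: 477481/81 ≈ 5894.8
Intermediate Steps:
Y(s) = -s/4 (Y(s) = s*(-¼) = -s/4)
S = 25/3 (S = (⅓)*(-5)² = (⅓)*25 = 25/3 ≈ 8.3333)
J(M, m) = -25/9 - 2*M*m (J(M, m) = -((6*M)*m + 25/3)/3 = -(6*M*m + 25/3)/3 = -(25/3 + 6*M*m)/3 = -25/9 - 2*M*m)
(J(-4 - Y(3), -6) - 35)² = ((-25/9 - 2*(-4 - (-1)*3/4)*(-6)) - 35)² = ((-25/9 - 2*(-4 - 1*(-¾))*(-6)) - 35)² = ((-25/9 - 2*(-4 + ¾)*(-6)) - 35)² = ((-25/9 - 2*(-13/4)*(-6)) - 35)² = ((-25/9 - 39) - 35)² = (-376/9 - 35)² = (-691/9)² = 477481/81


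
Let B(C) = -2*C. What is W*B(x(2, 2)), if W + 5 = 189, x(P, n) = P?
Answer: -736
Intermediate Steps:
W = 184 (W = -5 + 189 = 184)
W*B(x(2, 2)) = 184*(-2*2) = 184*(-4) = -736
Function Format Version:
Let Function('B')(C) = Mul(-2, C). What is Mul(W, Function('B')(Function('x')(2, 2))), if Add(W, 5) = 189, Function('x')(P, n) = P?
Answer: -736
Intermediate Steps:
W = 184 (W = Add(-5, 189) = 184)
Mul(W, Function('B')(Function('x')(2, 2))) = Mul(184, Mul(-2, 2)) = Mul(184, -4) = -736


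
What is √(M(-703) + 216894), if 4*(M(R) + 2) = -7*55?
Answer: √867183/2 ≈ 465.61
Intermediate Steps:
M(R) = -393/4 (M(R) = -2 + (-7*55)/4 = -2 + (¼)*(-385) = -2 - 385/4 = -393/4)
√(M(-703) + 216894) = √(-393/4 + 216894) = √(867183/4) = √867183/2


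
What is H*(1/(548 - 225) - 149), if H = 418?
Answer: -1058772/17 ≈ -62281.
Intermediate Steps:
H*(1/(548 - 225) - 149) = 418*(1/(548 - 225) - 149) = 418*(1/323 - 149) = 418*(-48126/323) = -1058772/17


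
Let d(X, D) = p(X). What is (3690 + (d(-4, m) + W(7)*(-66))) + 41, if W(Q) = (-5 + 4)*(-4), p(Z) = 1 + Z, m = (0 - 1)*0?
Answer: 3464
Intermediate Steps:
m = 0 (m = -1*0 = 0)
W(Q) = 4 (W(Q) = -1*(-4) = 4)
d(X, D) = 1 + X
(3690 + (d(-4, m) + W(7)*(-66))) + 41 = (3690 + ((1 - 4) + 4*(-66))) + 41 = (3690 + (-3 - 264)) + 41 = (3690 - 267) + 41 = 3423 + 41 = 3464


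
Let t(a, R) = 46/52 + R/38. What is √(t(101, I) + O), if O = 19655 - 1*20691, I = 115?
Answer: I*√62966722/247 ≈ 32.126*I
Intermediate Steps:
t(a, R) = 23/26 + R/38 (t(a, R) = 46*(1/52) + R*(1/38) = 23/26 + R/38)
O = -1036 (O = 19655 - 20691 = -1036)
√(t(101, I) + O) = √((23/26 + (1/38)*115) - 1036) = √((23/26 + 115/38) - 1036) = √(966/247 - 1036) = √(-254926/247) = I*√62966722/247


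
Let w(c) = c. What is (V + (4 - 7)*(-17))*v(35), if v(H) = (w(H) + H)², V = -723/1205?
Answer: 246960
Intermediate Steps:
V = -⅗ (V = -723*1/1205 = -⅗ ≈ -0.60000)
v(H) = 4*H² (v(H) = (H + H)² = (2*H)² = 4*H²)
(V + (4 - 7)*(-17))*v(35) = (-⅗ + (4 - 7)*(-17))*(4*35²) = (-⅗ - 3*(-17))*(4*1225) = (-⅗ + 51)*4900 = (252/5)*4900 = 246960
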